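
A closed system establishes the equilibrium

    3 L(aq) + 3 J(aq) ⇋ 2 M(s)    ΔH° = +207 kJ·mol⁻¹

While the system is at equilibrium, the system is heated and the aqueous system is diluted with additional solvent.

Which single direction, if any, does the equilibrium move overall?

The forward reaction is endothermic. Raising T favours the endothermic direction — shift to the right.
Dilution lowers every aqueous concentration by the same factor. Δn_aq = 0 − 6 = -6, so the system shifts toward the side with more dissolved moles — to the left.
The individual effects push in opposite directions; without quantitative information the net direction cannot be determined.

cannot be determined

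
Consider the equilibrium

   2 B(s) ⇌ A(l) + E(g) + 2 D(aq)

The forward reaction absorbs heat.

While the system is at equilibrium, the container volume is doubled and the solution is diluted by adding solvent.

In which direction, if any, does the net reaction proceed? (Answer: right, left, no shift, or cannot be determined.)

right

Gas moles: reactants 0, products 1 (Δn_gas = +1). Expansion shifts the system toward the side with more moles of gas — to the right.
Dilution lowers every aqueous concentration by the same factor. Δn_aq = 2 − 0 = +2, so the system shifts toward the side with more dissolved moles — to the right.
All effects act in the same direction — net shift to the right.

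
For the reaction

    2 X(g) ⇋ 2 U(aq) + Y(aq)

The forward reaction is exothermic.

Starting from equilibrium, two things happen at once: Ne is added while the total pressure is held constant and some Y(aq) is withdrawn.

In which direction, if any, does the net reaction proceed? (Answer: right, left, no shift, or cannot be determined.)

Adding inert gas at constant total pressure expands the volume and lowers every reacting partial pressure. With Δn_gas = 0 − 2 = -2, Q moves away from K toward the side with fewer gas moles, so the system shifts toward the side with more gas moles — to the left.
Removing Y (aq), a product, drives the reaction to the right.
The individual effects push in opposite directions; without quantitative information the net direction cannot be determined.

cannot be determined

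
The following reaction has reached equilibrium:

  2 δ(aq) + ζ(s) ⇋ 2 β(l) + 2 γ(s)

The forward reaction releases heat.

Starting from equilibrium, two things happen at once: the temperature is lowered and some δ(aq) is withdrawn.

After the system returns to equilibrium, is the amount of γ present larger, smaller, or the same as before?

The forward reaction is exothermic. Lowering T favours the exothermic direction — shift to the right.
Removing δ (aq), a reactant, drives the reaction to the left.
The two effects oppose each other, so the net shift — and hence the change in γ — cannot be determined from the given information.

cannot be determined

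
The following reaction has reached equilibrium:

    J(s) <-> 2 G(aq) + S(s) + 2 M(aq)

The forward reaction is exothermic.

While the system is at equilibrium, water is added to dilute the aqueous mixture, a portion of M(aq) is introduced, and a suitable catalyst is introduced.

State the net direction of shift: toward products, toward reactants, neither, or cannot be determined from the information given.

cannot be determined

Dilution lowers every aqueous concentration by the same factor. Δn_aq = 4 − 0 = +4, so the system shifts toward the side with more dissolved moles — to the right.
Adding M (aq), a product, drives the reaction to the left.
A catalyst speeds both forward and reverse rates equally; it changes neither Q nor K — no shift from this change.
The individual effects push in opposite directions; without quantitative information the net direction cannot be determined.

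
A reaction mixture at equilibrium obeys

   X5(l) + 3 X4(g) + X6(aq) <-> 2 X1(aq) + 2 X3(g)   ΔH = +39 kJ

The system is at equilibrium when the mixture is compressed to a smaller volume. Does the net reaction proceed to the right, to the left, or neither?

Gas moles: reactants 3, products 2 (Δn_gas = -1). Compression shifts the system toward the side with fewer moles of gas — to the right.

right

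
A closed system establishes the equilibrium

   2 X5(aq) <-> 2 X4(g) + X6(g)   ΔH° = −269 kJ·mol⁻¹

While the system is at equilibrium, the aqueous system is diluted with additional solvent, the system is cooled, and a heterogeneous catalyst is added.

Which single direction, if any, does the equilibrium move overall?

Dilution lowers every aqueous concentration by the same factor. Δn_aq = 0 − 2 = -2, so the system shifts toward the side with more dissolved moles — to the left.
The forward reaction is exothermic. Lowering T favours the exothermic direction — shift to the right.
A catalyst speeds both forward and reverse rates equally; it changes neither Q nor K — no shift from this change.
The individual effects push in opposite directions; without quantitative information the net direction cannot be determined.

cannot be determined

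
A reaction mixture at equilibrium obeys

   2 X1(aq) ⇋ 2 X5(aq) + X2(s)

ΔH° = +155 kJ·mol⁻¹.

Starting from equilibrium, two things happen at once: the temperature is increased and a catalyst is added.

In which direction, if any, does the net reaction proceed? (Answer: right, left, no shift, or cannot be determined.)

right

The forward reaction is endothermic. Raising T favours the endothermic direction — shift to the right.
A catalyst speeds both forward and reverse rates equally; it changes neither Q nor K — no shift from this change.
Only the nonzero effect(s) matter; the net shift is to the right.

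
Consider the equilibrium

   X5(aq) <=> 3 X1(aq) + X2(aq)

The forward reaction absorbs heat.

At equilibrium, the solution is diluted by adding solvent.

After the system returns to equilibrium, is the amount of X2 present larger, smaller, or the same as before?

Dilution lowers every aqueous concentration by the same factor. Δn_aq = 4 − 1 = +3, so the system shifts toward the side with more dissolved moles — to the right.
The net shift is to the right. X2 is a product, so its amount increases.

increases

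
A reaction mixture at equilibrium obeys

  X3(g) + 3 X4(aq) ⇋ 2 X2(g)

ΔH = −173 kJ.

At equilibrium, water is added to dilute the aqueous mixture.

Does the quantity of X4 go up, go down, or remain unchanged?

increases

Dilution lowers every aqueous concentration by the same factor. Δn_aq = 0 − 3 = -3, so the system shifts toward the side with more dissolved moles — to the left.
The net shift is to the left. X4 is a reactant, so its amount increases.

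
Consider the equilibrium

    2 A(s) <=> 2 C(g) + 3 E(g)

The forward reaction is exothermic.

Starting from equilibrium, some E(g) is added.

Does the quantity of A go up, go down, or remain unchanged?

Adding E (g), a product, drives the reaction to the left.
The net shift is to the left. A is a reactant, so its amount increases.

increases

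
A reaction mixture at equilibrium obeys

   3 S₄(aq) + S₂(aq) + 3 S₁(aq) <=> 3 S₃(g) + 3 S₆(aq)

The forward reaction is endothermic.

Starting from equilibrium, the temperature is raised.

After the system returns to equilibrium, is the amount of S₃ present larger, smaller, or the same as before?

increases

The forward reaction is endothermic. Raising T favours the endothermic direction — shift to the right.
The net shift is to the right. S₃ is a product, so its amount increases.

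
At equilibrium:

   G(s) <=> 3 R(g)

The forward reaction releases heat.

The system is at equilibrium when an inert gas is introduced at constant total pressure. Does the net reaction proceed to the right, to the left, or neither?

Adding inert gas at constant total pressure expands the volume and lowers every reacting partial pressure. With Δn_gas = 3 − 0 = +3, Q moves away from K toward the side with fewer gas moles, so the system shifts toward the side with more gas moles — to the right.

right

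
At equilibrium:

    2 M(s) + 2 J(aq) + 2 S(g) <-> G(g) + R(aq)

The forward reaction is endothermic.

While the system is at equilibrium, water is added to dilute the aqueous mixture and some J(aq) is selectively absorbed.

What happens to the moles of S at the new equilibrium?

Dilution lowers every aqueous concentration by the same factor. Δn_aq = 1 − 2 = -1, so the system shifts toward the side with more dissolved moles — to the left.
Removing J (aq), a reactant, drives the reaction to the left.
The net shift is to the left. S is a reactant, so its amount increases.

increases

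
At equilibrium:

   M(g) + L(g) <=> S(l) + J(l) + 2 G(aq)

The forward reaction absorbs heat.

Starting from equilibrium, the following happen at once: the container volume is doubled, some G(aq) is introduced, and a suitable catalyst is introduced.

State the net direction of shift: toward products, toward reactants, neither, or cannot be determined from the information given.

left

Gas moles: reactants 2, products 0 (Δn_gas = -2). Expansion shifts the system toward the side with more moles of gas — to the left.
Adding G (aq), a product, drives the reaction to the left.
A catalyst speeds both forward and reverse rates equally; it changes neither Q nor K — no shift from this change.
Only the nonzero effect(s) matter; the net shift is to the left.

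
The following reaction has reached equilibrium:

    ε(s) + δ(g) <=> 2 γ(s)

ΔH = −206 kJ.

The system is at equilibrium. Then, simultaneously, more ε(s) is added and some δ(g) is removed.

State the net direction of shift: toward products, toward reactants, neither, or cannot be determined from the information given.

left

ε is a pure solid; its activity is 1 regardless of amount, so Q is unaffected — no shift from this change.
Removing δ (g), a reactant, drives the reaction to the left.
Only the nonzero effect(s) matter; the net shift is to the left.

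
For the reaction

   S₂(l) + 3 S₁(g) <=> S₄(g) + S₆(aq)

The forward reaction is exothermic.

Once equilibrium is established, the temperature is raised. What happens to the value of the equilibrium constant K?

K depends on temperature via the van 't Hoff relation. The forward reaction is exothermic, so raising T decreases K.

decreases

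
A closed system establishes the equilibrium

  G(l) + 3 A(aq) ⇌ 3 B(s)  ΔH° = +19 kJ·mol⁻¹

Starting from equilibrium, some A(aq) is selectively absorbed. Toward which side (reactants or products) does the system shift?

Removing A (aq), a reactant, drives the reaction to the left.

left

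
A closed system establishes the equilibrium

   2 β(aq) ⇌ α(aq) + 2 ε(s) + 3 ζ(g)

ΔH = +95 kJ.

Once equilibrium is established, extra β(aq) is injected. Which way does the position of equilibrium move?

right

Adding β (aq), a reactant, drives the reaction to the right.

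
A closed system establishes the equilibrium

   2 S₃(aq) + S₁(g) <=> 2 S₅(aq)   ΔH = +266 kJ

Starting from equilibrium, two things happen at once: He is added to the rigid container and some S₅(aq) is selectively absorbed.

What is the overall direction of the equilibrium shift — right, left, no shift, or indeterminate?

right

At constant volume, adding an inert gas leaves every reacting species' partial pressure unchanged, so Q is unchanged — no shift from this change.
Removing S₅ (aq), a product, drives the reaction to the right.
Only the nonzero effect(s) matter; the net shift is to the right.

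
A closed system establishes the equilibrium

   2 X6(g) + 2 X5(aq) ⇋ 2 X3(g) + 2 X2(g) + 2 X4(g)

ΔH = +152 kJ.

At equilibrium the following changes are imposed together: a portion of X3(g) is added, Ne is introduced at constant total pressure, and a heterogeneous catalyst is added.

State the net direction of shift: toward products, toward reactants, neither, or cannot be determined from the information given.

cannot be determined

Adding X3 (g), a product, drives the reaction to the left.
Adding inert gas at constant total pressure expands the volume and lowers every reacting partial pressure. With Δn_gas = 6 − 2 = +4, Q moves away from K toward the side with fewer gas moles, so the system shifts toward the side with more gas moles — to the right.
A catalyst speeds both forward and reverse rates equally; it changes neither Q nor K — no shift from this change.
The individual effects push in opposite directions; without quantitative information the net direction cannot be determined.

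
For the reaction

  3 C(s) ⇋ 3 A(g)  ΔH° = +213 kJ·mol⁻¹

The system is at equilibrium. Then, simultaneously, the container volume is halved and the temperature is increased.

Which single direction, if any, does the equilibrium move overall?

Gas moles: reactants 0, products 3 (Δn_gas = +3). Compression shifts the system toward the side with fewer moles of gas — to the left.
The forward reaction is endothermic. Raising T favours the endothermic direction — shift to the right.
The individual effects push in opposite directions; without quantitative information the net direction cannot be determined.

cannot be determined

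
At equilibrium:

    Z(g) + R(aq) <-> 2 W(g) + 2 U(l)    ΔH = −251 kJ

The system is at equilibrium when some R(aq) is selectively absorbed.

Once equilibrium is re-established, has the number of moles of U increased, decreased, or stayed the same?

Removing R (aq), a reactant, drives the reaction to the left.
The net shift is to the left. U is a product, so its amount decreases.

decreases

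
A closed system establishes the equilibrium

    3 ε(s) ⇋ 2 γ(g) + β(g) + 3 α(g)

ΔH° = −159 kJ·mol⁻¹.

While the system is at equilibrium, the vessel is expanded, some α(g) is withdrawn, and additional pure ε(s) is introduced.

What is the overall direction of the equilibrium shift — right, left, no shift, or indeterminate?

Gas moles: reactants 0, products 6 (Δn_gas = +6). Expansion shifts the system toward the side with more moles of gas — to the right.
Removing α (g), a product, drives the reaction to the right.
ε is a pure solid; its activity is 1 regardless of amount, so Q is unaffected — no shift from this change.
Only the nonzero effect(s) matter; the net shift is to the right.

right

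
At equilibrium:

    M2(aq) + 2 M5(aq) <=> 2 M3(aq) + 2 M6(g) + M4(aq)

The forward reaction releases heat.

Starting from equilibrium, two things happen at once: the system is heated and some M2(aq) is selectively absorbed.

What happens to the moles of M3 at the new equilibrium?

The forward reaction is exothermic. Raising T favours the endothermic direction — shift to the left.
Removing M2 (aq), a reactant, drives the reaction to the left.
The net shift is to the left. M3 is a product, so its amount decreases.

decreases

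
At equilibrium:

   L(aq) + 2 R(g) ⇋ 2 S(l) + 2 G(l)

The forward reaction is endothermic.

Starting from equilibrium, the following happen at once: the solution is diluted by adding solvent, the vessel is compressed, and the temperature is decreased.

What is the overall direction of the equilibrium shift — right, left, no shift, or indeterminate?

cannot be determined

Dilution lowers every aqueous concentration by the same factor. Δn_aq = 0 − 1 = -1, so the system shifts toward the side with more dissolved moles — to the left.
Gas moles: reactants 2, products 0 (Δn_gas = -2). Compression shifts the system toward the side with fewer moles of gas — to the right.
The forward reaction is endothermic. Lowering T favours the exothermic direction — shift to the left.
The individual effects push in opposite directions; without quantitative information the net direction cannot be determined.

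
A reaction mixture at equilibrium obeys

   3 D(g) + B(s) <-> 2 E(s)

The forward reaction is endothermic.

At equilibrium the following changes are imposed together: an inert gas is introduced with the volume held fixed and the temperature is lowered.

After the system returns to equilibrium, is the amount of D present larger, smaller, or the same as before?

At constant volume, adding an inert gas leaves every reacting species' partial pressure unchanged, so Q is unchanged — no shift from this change.
The forward reaction is endothermic. Lowering T favours the exothermic direction — shift to the left.
The net shift is to the left. D is a reactant, so its amount increases.

increases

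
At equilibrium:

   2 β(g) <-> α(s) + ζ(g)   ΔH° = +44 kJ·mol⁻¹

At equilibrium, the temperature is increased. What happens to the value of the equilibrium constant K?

K depends on temperature via the van 't Hoff relation. The forward reaction is endothermic, so raising T increases K.

increases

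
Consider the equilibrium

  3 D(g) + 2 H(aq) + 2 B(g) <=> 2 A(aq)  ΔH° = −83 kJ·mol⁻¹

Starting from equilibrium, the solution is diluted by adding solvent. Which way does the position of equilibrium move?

no shift

Dilution scales every aqueous concentration by the same factor. Δn_aq = 2 − 2 = 0, so Q is unchanged — no shift.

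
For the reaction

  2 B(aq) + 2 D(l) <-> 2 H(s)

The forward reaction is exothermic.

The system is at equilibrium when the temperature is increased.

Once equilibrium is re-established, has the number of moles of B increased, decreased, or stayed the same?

increases

The forward reaction is exothermic. Raising T favours the endothermic direction — shift to the left.
The net shift is to the left. B is a reactant, so its amount increases.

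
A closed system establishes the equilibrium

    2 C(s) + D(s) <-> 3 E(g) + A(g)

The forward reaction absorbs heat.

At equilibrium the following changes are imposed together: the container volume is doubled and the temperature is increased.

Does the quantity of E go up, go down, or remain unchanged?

Gas moles: reactants 0, products 4 (Δn_gas = +4). Expansion shifts the system toward the side with more moles of gas — to the right.
The forward reaction is endothermic. Raising T favours the endothermic direction — shift to the right.
The net shift is to the right. E is a product, so its amount increases.

increases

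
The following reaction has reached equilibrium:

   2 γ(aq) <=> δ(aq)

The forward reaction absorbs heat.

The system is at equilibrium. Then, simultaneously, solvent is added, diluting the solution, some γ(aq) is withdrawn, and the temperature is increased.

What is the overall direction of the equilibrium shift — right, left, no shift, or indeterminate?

Dilution lowers every aqueous concentration by the same factor. Δn_aq = 1 − 2 = -1, so the system shifts toward the side with more dissolved moles — to the left.
Removing γ (aq), a reactant, drives the reaction to the left.
The forward reaction is endothermic. Raising T favours the endothermic direction — shift to the right.
The individual effects push in opposite directions; without quantitative information the net direction cannot be determined.

cannot be determined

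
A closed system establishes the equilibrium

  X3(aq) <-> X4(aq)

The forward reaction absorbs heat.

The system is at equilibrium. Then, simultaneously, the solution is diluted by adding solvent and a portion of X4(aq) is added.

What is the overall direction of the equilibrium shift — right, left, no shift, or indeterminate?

Dilution scales every aqueous concentration by the same factor. Δn_aq = 1 − 1 = 0, so Q is unchanged — no shift.
Adding X4 (aq), a product, drives the reaction to the left.
Only the nonzero effect(s) matter; the net shift is to the left.

left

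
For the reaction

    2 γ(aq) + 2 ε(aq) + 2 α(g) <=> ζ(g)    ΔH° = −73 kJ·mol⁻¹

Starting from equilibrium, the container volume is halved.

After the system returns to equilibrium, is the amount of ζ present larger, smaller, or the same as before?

increases

Gas moles: reactants 2, products 1 (Δn_gas = -1). Compression shifts the system toward the side with fewer moles of gas — to the right.
The net shift is to the right. ζ is a product, so its amount increases.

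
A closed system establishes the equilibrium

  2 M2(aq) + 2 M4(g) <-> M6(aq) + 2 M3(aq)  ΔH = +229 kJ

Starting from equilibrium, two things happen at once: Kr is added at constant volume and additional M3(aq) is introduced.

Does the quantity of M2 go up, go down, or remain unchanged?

increases

At constant volume, adding an inert gas leaves every reacting species' partial pressure unchanged, so Q is unchanged — no shift from this change.
Adding M3 (aq), a product, drives the reaction to the left.
The net shift is to the left. M2 is a reactant, so its amount increases.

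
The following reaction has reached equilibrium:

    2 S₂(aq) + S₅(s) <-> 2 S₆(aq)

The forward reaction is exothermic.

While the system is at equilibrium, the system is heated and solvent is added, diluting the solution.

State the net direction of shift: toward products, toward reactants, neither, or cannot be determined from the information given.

The forward reaction is exothermic. Raising T favours the endothermic direction — shift to the left.
Dilution scales every aqueous concentration by the same factor. Δn_aq = 2 − 2 = 0, so Q is unchanged — no shift.
Only the nonzero effect(s) matter; the net shift is to the left.

left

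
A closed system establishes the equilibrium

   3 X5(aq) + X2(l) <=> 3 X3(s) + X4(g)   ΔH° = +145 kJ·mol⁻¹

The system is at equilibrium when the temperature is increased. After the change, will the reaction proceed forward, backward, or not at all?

right

The forward reaction is endothermic. Raising T favours the endothermic direction — shift to the right.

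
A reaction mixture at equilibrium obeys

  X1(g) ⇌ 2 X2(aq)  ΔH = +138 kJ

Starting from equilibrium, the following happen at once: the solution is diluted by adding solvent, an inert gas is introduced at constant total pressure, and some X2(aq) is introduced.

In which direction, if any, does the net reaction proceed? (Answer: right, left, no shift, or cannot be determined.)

cannot be determined

Dilution lowers every aqueous concentration by the same factor. Δn_aq = 2 − 0 = +2, so the system shifts toward the side with more dissolved moles — to the right.
Adding inert gas at constant total pressure expands the volume and lowers every reacting partial pressure. With Δn_gas = 0 − 1 = -1, Q moves away from K toward the side with fewer gas moles, so the system shifts toward the side with more gas moles — to the left.
Adding X2 (aq), a product, drives the reaction to the left.
The individual effects push in opposite directions; without quantitative information the net direction cannot be determined.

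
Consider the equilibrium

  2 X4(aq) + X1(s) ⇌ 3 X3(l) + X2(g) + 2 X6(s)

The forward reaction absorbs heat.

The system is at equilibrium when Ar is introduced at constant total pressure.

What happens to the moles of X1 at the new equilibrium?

Adding inert gas at constant total pressure expands the volume and lowers every reacting partial pressure. With Δn_gas = 1 − 0 = +1, Q moves away from K toward the side with fewer gas moles, so the system shifts toward the side with more gas moles — to the right.
The net shift is to the right. X1 is a reactant, so its amount decreases.

decreases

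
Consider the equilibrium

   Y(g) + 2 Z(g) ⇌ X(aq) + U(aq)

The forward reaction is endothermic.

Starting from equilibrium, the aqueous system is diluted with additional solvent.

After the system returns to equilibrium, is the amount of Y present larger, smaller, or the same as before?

Dilution lowers every aqueous concentration by the same factor. Δn_aq = 2 − 0 = +2, so the system shifts toward the side with more dissolved moles — to the right.
The net shift is to the right. Y is a reactant, so its amount decreases.

decreases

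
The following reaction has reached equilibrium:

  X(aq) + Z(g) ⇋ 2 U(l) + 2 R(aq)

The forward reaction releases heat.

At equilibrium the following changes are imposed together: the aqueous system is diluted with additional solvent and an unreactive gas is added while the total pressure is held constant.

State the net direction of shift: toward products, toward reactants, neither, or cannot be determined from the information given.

cannot be determined

Dilution lowers every aqueous concentration by the same factor. Δn_aq = 2 − 1 = +1, so the system shifts toward the side with more dissolved moles — to the right.
Adding inert gas at constant total pressure expands the volume and lowers every reacting partial pressure. With Δn_gas = 0 − 1 = -1, Q moves away from K toward the side with fewer gas moles, so the system shifts toward the side with more gas moles — to the left.
The individual effects push in opposite directions; without quantitative information the net direction cannot be determined.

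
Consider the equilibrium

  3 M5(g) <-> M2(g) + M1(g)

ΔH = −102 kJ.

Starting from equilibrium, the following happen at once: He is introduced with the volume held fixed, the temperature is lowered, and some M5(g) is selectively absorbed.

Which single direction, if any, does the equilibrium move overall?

At constant volume, adding an inert gas leaves every reacting species' partial pressure unchanged, so Q is unchanged — no shift from this change.
The forward reaction is exothermic. Lowering T favours the exothermic direction — shift to the right.
Removing M5 (g), a reactant, drives the reaction to the left.
The individual effects push in opposite directions; without quantitative information the net direction cannot be determined.

cannot be determined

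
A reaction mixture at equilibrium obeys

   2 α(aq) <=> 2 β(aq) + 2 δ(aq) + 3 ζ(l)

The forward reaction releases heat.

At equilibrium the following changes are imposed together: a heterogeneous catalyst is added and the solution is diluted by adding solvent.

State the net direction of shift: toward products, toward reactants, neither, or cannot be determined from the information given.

right

A catalyst speeds both forward and reverse rates equally; it changes neither Q nor K — no shift from this change.
Dilution lowers every aqueous concentration by the same factor. Δn_aq = 4 − 2 = +2, so the system shifts toward the side with more dissolved moles — to the right.
Only the nonzero effect(s) matter; the net shift is to the right.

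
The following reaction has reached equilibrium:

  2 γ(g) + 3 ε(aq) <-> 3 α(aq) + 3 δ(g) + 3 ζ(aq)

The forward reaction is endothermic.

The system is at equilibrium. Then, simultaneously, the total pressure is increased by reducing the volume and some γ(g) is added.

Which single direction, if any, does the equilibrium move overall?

Gas moles: reactants 2, products 3 (Δn_gas = +1). Compression shifts the system toward the side with fewer moles of gas — to the left.
Adding γ (g), a reactant, drives the reaction to the right.
The individual effects push in opposite directions; without quantitative information the net direction cannot be determined.

cannot be determined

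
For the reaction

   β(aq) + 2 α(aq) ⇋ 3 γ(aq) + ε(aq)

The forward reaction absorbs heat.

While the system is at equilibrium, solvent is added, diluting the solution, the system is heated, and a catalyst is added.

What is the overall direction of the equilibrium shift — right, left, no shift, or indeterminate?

Dilution lowers every aqueous concentration by the same factor. Δn_aq = 4 − 3 = +1, so the system shifts toward the side with more dissolved moles — to the right.
The forward reaction is endothermic. Raising T favours the endothermic direction — shift to the right.
A catalyst speeds both forward and reverse rates equally; it changes neither Q nor K — no shift from this change.
Only the nonzero effect(s) matter; the net shift is to the right.

right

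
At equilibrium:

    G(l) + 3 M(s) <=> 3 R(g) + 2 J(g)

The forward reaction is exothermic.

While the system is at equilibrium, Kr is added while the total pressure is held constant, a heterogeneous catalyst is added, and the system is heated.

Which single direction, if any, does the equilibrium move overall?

cannot be determined

Adding inert gas at constant total pressure expands the volume and lowers every reacting partial pressure. With Δn_gas = 5 − 0 = +5, Q moves away from K toward the side with fewer gas moles, so the system shifts toward the side with more gas moles — to the right.
A catalyst speeds both forward and reverse rates equally; it changes neither Q nor K — no shift from this change.
The forward reaction is exothermic. Raising T favours the endothermic direction — shift to the left.
The individual effects push in opposite directions; without quantitative information the net direction cannot be determined.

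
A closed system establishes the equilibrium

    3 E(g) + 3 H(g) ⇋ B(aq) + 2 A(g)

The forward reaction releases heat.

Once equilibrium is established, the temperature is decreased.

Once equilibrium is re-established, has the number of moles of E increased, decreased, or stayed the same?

The forward reaction is exothermic. Lowering T favours the exothermic direction — shift to the right.
The net shift is to the right. E is a reactant, so its amount decreases.

decreases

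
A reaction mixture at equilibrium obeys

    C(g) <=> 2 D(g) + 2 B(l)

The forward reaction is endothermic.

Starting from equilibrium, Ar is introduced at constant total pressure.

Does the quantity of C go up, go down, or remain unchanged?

Adding inert gas at constant total pressure expands the volume and lowers every reacting partial pressure. With Δn_gas = 2 − 1 = +1, Q moves away from K toward the side with fewer gas moles, so the system shifts toward the side with more gas moles — to the right.
The net shift is to the right. C is a reactant, so its amount decreases.

decreases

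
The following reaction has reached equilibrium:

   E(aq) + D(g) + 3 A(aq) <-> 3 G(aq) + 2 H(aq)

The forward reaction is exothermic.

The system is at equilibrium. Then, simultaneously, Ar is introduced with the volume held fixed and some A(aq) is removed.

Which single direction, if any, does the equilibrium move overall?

left

At constant volume, adding an inert gas leaves every reacting species' partial pressure unchanged, so Q is unchanged — no shift from this change.
Removing A (aq), a reactant, drives the reaction to the left.
Only the nonzero effect(s) matter; the net shift is to the left.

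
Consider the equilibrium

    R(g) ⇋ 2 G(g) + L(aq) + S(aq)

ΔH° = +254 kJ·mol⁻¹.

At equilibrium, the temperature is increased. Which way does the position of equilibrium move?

The forward reaction is endothermic. Raising T favours the endothermic direction — shift to the right.

right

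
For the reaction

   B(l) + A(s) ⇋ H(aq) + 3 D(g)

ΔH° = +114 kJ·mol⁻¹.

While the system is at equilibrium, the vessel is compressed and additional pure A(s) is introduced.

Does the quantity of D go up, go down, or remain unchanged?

decreases

Gas moles: reactants 0, products 3 (Δn_gas = +3). Compression shifts the system toward the side with fewer moles of gas — to the left.
A is a pure solid; its activity is 1 regardless of amount, so Q is unaffected — no shift from this change.
The net shift is to the left. D is a product, so its amount decreases.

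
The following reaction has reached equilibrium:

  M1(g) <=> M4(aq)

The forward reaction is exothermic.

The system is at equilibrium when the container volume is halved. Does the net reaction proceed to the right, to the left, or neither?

Gas moles: reactants 1, products 0 (Δn_gas = -1). Compression shifts the system toward the side with fewer moles of gas — to the right.

right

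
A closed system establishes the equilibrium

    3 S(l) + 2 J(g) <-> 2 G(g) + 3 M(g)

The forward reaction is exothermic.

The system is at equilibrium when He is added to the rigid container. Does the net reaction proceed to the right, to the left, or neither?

At constant volume, adding an inert gas leaves every reacting species' partial pressure unchanged, so Q is unchanged — no shift from this change.

no shift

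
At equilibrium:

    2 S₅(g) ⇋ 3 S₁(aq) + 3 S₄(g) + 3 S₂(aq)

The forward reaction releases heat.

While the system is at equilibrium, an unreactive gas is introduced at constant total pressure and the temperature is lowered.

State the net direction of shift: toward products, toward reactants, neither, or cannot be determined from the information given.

right

Adding inert gas at constant total pressure expands the volume and lowers every reacting partial pressure. With Δn_gas = 3 − 2 = +1, Q moves away from K toward the side with fewer gas moles, so the system shifts toward the side with more gas moles — to the right.
The forward reaction is exothermic. Lowering T favours the exothermic direction — shift to the right.
All effects act in the same direction — net shift to the right.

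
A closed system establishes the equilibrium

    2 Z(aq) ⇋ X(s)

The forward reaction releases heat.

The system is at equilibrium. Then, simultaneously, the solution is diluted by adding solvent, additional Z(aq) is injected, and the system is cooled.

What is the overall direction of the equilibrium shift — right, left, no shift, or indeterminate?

cannot be determined

Dilution lowers every aqueous concentration by the same factor. Δn_aq = 0 − 2 = -2, so the system shifts toward the side with more dissolved moles — to the left.
Adding Z (aq), a reactant, drives the reaction to the right.
The forward reaction is exothermic. Lowering T favours the exothermic direction — shift to the right.
The individual effects push in opposite directions; without quantitative information the net direction cannot be determined.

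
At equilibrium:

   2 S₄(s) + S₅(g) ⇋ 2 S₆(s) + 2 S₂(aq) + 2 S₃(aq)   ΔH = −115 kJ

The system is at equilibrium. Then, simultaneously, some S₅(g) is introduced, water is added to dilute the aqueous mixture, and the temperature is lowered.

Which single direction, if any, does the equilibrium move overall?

Adding S₅ (g), a reactant, drives the reaction to the right.
Dilution lowers every aqueous concentration by the same factor. Δn_aq = 4 − 0 = +4, so the system shifts toward the side with more dissolved moles — to the right.
The forward reaction is exothermic. Lowering T favours the exothermic direction — shift to the right.
All effects act in the same direction — net shift to the right.

right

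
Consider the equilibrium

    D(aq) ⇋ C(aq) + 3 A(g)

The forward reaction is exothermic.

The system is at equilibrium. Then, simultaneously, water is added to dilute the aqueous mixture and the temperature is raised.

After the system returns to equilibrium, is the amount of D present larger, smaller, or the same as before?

Dilution scales every aqueous concentration by the same factor. Δn_aq = 1 − 1 = 0, so Q is unchanged — no shift.
The forward reaction is exothermic. Raising T favours the endothermic direction — shift to the left.
The net shift is to the left. D is a reactant, so its amount increases.

increases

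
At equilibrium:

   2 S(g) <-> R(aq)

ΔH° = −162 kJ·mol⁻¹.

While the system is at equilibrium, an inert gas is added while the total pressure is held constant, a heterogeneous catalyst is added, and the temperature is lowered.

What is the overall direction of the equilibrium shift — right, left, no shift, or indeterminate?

Adding inert gas at constant total pressure expands the volume and lowers every reacting partial pressure. With Δn_gas = 0 − 2 = -2, Q moves away from K toward the side with fewer gas moles, so the system shifts toward the side with more gas moles — to the left.
A catalyst speeds both forward and reverse rates equally; it changes neither Q nor K — no shift from this change.
The forward reaction is exothermic. Lowering T favours the exothermic direction — shift to the right.
The individual effects push in opposite directions; without quantitative information the net direction cannot be determined.

cannot be determined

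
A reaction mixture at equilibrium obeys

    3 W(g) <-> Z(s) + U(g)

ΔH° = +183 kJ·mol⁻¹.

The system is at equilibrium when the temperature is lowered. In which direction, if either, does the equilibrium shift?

left

The forward reaction is endothermic. Lowering T favours the exothermic direction — shift to the left.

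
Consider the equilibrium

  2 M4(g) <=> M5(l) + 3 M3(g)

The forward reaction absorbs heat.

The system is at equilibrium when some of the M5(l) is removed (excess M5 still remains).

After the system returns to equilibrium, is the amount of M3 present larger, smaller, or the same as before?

M5 is a pure liquid; its activity is 1 regardless of amount, so Q is unaffected — no shift from this change.
No net shift occurs, so the amount of M3 is unchanged.

unchanged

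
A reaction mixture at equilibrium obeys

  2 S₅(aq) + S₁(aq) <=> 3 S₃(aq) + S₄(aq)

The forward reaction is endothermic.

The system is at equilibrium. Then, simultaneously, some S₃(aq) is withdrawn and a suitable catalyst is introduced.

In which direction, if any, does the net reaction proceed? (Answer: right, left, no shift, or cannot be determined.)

Removing S₃ (aq), a product, drives the reaction to the right.
A catalyst speeds both forward and reverse rates equally; it changes neither Q nor K — no shift from this change.
Only the nonzero effect(s) matter; the net shift is to the right.

right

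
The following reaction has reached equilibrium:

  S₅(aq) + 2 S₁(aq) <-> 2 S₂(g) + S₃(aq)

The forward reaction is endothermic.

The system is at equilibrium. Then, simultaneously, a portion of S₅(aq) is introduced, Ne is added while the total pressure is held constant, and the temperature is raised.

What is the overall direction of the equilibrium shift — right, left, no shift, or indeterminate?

right

Adding S₅ (aq), a reactant, drives the reaction to the right.
Adding inert gas at constant total pressure expands the volume and lowers every reacting partial pressure. With Δn_gas = 2 − 0 = +2, Q moves away from K toward the side with fewer gas moles, so the system shifts toward the side with more gas moles — to the right.
The forward reaction is endothermic. Raising T favours the endothermic direction — shift to the right.
All effects act in the same direction — net shift to the right.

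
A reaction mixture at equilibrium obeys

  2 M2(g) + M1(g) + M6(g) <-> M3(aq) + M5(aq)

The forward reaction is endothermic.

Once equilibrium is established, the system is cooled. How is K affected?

decreases

K depends on temperature via the van 't Hoff relation. The forward reaction is endothermic, so lowering T decreases K.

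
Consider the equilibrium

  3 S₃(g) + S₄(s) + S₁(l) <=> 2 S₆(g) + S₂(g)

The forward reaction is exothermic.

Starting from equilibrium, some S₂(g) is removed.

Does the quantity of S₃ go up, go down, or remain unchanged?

decreases

Removing S₂ (g), a product, drives the reaction to the right.
The net shift is to the right. S₃ is a reactant, so its amount decreases.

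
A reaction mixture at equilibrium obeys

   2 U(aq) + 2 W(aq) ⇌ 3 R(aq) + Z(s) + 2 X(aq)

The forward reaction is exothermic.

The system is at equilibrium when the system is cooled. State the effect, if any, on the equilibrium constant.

increases

K depends on temperature via the van 't Hoff relation. The forward reaction is exothermic, so lowering T increases K.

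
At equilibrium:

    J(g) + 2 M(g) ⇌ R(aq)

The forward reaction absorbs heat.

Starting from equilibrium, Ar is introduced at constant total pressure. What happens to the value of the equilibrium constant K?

unchanged

The equilibrium constant depends only on temperature. This perturbation may move the position of equilibrium, but since T is unchanged, K itself is unchanged.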